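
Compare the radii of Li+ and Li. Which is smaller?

Li+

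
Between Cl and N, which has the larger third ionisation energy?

N

IE_3 is the cost of taking one more electron from the +2 cation: Cl²⁺ still has 5 valence electrons; N²⁺ still has 3 valence electrons.
All are still removing valence electrons, so compare the +2 ions as you would atoms: IE_3 generally rises across a period (higher Z_eff) and falls down a group (larger shell), subject to the usual subshell exceptions.
Valence configurations: Cl²⁺ [Ne]3s²3p³, N²⁺ [He]2s²2p¹.
Approximate IE_3 values (kJ/mol): Cl 3822, N 4578.
So the third ionization energies run Cl < N.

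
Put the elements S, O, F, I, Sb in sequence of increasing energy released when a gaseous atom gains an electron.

Sb, O, S, I, F

O is in period 2, group 16; F is in period 2, group 17; S is in period 3, group 16; Sb is in period 5, group 15; I is in period 5, group 17.
Electron affinity generally becomes more exothermic across a period toward the halogens and less exothermic down a group.
Here both period and group differ, so the two effects have to be weighed against each other.
O > Sb: relative to Sb, both the across-period and down-group shifts push O's electron affinity up.
S > O: this pair runs against the simple trend — see the exception note.
I > S: the two effects oppose for this pair; the across-period effect wins (295 vs 200 kJ/mol).
F > I: they share group 17; the group trend gives F the larger value.
Note the exception: S has a higher electron affinity than O, contrary to the simple trend — the compact 2p subshell of O repels the added electron more than S's larger 3p does.
For reference (kJ/mol): O 141, F 328, S 200, Sb 103, I 295.
So from lowest to highest: Sb < O < S < I < F.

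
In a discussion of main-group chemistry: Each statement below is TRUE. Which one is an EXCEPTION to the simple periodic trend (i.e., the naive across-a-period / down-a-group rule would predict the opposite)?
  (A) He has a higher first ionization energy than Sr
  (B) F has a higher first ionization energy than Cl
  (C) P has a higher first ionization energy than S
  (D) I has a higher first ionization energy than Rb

The general trend: first ionization energy increases across a period and decreases down a group.
(A) He (period 1, group 18) vs Sr (period 5, group 2): the stated order agrees with the simple trend.
(B) F (period 2, group 17) vs Cl (period 3, group 17): the stated order agrees with the simple trend.
(C) P (period 3, group 15) vs S (period 3, group 16): the stated order contradicts the simple trend.
(D) I (period 5, group 17) vs Rb (period 5, group 1): the stated order agrees with the simple trend.
The exception is (C): S (3p⁴) ionizes more easily than half-filled P (3p³) because the paired 3p electron in S is pushed out by e⁻–e⁻ repulsion.

(C)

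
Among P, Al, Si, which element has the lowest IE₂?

Consider each +1 ion: P⁺ still has 4 valence electrons; Al⁺ still has 2 valence electrons; Si⁺ still has 3 valence electrons.
All are still removing valence electrons, so compare the +1 ions as you would atoms: IE_2 generally rises across a period (higher Z_eff) and falls down a group (larger shell), subject to the usual subshell exceptions.
Valence configurations: P⁺ [Ne]3s²3p², Al⁺ [Ne]3s², Si⁺ [Ne]3s²3p¹.
Si⁺ loses a lone 3p electron whereas Al⁺ must break into a filled 3s² pair, so IE_2(Al) > IE_2(Si) even though Si has the higher nuclear charge.
The numbers (kJ/mol): P 1907, Al 1817, Si 1577.
So the second ionization energies run Si < Al < P.

Si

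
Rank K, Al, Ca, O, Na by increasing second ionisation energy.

After 1 electron has been removed, what remains? K⁺ is the bare [Ar] core; Al⁺ still has 2 valence electrons; Ca⁺ still has 1 valence electron; O⁺ still has 5 valence electrons; Na⁺ is the bare [Ne] core.
Usually core removal costs more than valence removal, but here the competition is close: a tightly held n=2 valence electron can cost more to remove than an n=3 core electron, so the actual values have to decide it.
Valence configurations: Al⁺ [Ne]3s², Ca⁺ [Ar]4s¹, O⁺ [He]2s²2p³.
Approximate IE_2 values (kJ/mol): K 3052, Al 1817, Ca 1145, O 3388, Na 4562.
Overall IE_2 order: Ca < Al < K < O < Na.

Ca, Al, K, O, Na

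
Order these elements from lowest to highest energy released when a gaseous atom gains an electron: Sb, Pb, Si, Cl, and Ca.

Si is in period 3, group 14; Cl is in period 3, group 17; Ca is in period 4, group 2; Sb is in period 5, group 15; Pb is in period 6, group 14.
Electron affinity generally becomes more exothermic across a period toward the halogens and less exothermic down a group.
These span different periods and groups, so the two trends combine.
Pb > Ca: the two effects oppose for this pair; the across-period effect wins (35 vs 2 kJ/mol).
Sb > Pb: relative to Pb, both the across-period and down-group shifts push Sb's electron affinity up.
Si > Sb: period and group pull opposite ways; the down-group shift dominates (134 vs 103 kJ/mol).
Cl > Si: Cl lies to the right of Si in period 3, so the across-period effect alone puts Cl higher.
For reference (kJ/mol): Si 134, Cl 349, Ca 2, Sb 103, Pb 35.
So from lowest to highest: Ca < Pb < Sb < Si < Cl.

Ca < Pb < Sb < Si < Cl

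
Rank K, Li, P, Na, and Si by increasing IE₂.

After 1 electron has been removed, what remains? K⁺ is the bare [Ar] core; Li⁺ is the bare [He] core; P⁺ still has 4 valence electrons; Na⁺ is the bare [Ne] core; Si⁺ still has 3 valence electrons.
Breaking into a closed-shell core is much more expensive than removing a leftover valence electron — K, Na and Li have the largest IE_2 here.
Valence configurations: P⁺ [Ne]3s²3p², Si⁺ [Ne]3s²3p¹.
Tabulated IE_2 (kJ/mol): K 3052, Li 7298, P 1907, Na 4562, Si 1577.
Hence IE_2: Si < P < K < Na < Li.

Si < P < K < Na < Li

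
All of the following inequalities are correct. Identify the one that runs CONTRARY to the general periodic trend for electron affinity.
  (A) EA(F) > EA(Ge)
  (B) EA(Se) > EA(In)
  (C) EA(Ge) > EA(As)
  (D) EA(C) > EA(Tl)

(C)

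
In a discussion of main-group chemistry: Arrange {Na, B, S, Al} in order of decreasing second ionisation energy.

Na, B, S, Al

Consider each +1 ion: Na⁺ is the bare [Ne] core; B⁺ still has 2 valence electrons; S⁺ still has 5 valence electrons; Al⁺ still has 2 valence electrons.
Breaking into a closed-shell core is much more expensive than removing a leftover valence electron — Na has the largest IE_2 here.
Valence configurations: B⁺ [He]2s², S⁺ [Ne]3s²3p³, Al⁺ [Ne]3s².
Tabulated IE_2 (kJ/mol): Na 4562, B 2427, S 2252, Al 1817.
Overall IE_2 order: Al < S < B < Na.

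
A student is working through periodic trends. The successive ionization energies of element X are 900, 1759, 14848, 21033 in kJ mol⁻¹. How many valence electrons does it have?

Look for the largest jump between consecutive ionization energies: IE3/IE2 ≈ 8.4, far larger than any earlier ratio.
That jump marks the point where a core electron is being removed. So the atom has 2 valence electrons.

2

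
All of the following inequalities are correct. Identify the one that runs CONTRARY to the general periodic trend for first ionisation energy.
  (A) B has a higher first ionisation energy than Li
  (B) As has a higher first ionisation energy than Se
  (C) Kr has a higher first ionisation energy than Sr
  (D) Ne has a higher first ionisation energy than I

(B)

The general trend: first ionisation energy increases across a period and decreases down a group.
(A) B (period 2, group 13) vs Li (period 2, group 1): the stated order agrees with the simple trend.
(B) As (period 4, group 15) vs Se (period 4, group 16): the stated order contradicts the simple trend.
(C) Kr (period 4, group 18) vs Sr (period 5, group 2): the stated order agrees with the simple trend.
(D) Ne (period 2, group 18) vs I (period 5, group 17): the stated order agrees with the simple trend.
The exception is (B): Se (4p⁴) ionizes more easily than half-filled As (4p³).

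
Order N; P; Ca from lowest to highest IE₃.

P < N < Ca

IE_3 is the cost of taking one more electron from the +2 cation: N²⁺ still has 3 valence electrons; P²⁺ still has 3 valence electrons; Ca²⁺ is the bare [Ar] core.
Breaking into a closed-shell core is much more expensive than removing a leftover valence electron — Ca has the largest IE_3 here.
Valence configurations: N²⁺ [He]2s²2p¹, P²⁺ [Ne]3s²3p¹.
Approximate IE_3 values (kJ/mol): N 4578, P 2914, Ca 4912.
Putting it together, IE_3: P < N < Ca.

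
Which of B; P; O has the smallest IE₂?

Consider each +1 ion: B⁺ still has 2 valence electrons; P⁺ still has 4 valence electrons; O⁺ still has 5 valence electrons.
All are still removing valence electrons, so compare the +1 ions as you would atoms: IE_2 generally rises across a period (higher Z_eff) and falls down a group (larger shell), subject to the usual subshell exceptions.
Valence configurations: B⁺ [He]2s², P⁺ [Ne]3s²3p², O⁺ [He]2s²2p³.
Tabulated IE_2 (kJ/mol): B 2427, P 1907, O 3388.
Putting it together, IE_2: P < B < O.

P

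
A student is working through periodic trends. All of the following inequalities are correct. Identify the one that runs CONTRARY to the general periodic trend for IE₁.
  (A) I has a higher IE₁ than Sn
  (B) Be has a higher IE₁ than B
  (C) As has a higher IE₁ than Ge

(B)

The general trend: IE₁ increases across a period and decreases down a group.
(A) I (period 5, group 17) vs Sn (period 5, group 14): the stated order agrees with the simple trend.
(B) Be (period 2, group 2) vs B (period 2, group 13): the stated order contradicts the simple trend.
(C) As (period 4, group 15) vs Ge (period 4, group 14): the stated order agrees with the simple trend.
The exception is (B): removing B's lone 2p electron is easier than breaking Be's filled 2s².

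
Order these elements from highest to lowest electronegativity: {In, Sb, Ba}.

Sb > In > Ba

In is in period 5, group 13; Sb is in period 5, group 15; Ba is in period 6, group 2.
EN rises left→right (higher Z_eff, smaller atoms) and falls top→bottom (larger, more shielded atoms).
Here both period and group differ, so the two effects have to be weighed against each other.
In > Ba: both effects reinforce here, so In is clearly the higher of the two.
Sb > In: Sb lies to the right of In in period 5, so the across-period effect alone puts Sb higher.
Tabulated electronegativity (Pauling): In 1.78, Sb 2.05, Ba 0.89.
So from highest to lowest: Sb > In > Ba.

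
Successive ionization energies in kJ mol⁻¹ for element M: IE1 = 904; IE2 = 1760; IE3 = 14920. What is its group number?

Group 2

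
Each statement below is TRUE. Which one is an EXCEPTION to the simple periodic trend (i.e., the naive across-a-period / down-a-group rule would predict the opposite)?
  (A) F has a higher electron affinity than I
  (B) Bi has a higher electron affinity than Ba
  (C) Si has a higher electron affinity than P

The general trend: electron affinity increases across a period and decreases down a group.
(A) F (period 2, group 17) vs I (period 5, group 17): the stated order agrees with the simple trend.
(B) Bi (period 6, group 15) vs Ba (period 6, group 2): the stated order agrees with the simple trend.
(C) Si (period 3, group 14) vs P (period 3, group 15): the stated order contradicts the simple trend.
The exception is (C): adding an electron to P's half-filled 3p³ is unfavourable, so Si (3p²) has the more exothermic EA.

(C)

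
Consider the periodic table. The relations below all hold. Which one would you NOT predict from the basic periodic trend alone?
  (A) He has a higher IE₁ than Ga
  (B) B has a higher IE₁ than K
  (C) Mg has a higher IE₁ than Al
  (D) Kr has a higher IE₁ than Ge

The general trend: IE₁ increases across a period and decreases down a group.
(A) He (period 1, group 18) vs Ga (period 4, group 13): the stated order agrees with the simple trend.
(B) B (period 2, group 13) vs K (period 4, group 1): the stated order agrees with the simple trend.
(C) Mg (period 3, group 2) vs Al (period 3, group 13): the stated order contradicts the simple trend.
(D) Kr (period 4, group 18) vs Ge (period 4, group 14): the stated order agrees with the simple trend.
The exception is (C): Al's single 3p electron is easier to remove than one from Mg's filled 3s².

(C)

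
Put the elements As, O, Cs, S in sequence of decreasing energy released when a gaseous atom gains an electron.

O is in period 2, group 16; S is in period 3, group 16; As is in period 4, group 15; Cs is in period 6, group 1.
Electron affinity generally becomes more exothermic across a period toward the halogens and less exothermic down a group.
Here both period and group differ, so the two effects have to be weighed against each other.
As > Cs: both effects reinforce here, so As is clearly the higher of the two.
O > As: relative to As, both the across-period and down-group shifts push O's electron affinity up.
S > O: this pair runs against the simple trend — see the exception note.
Note the exception: S has a higher electron affinity than O, contrary to the simple trend — the compact 2p subshell of O repels the added electron more than S's larger 3p does.
Approximate values (kJ/mol): O 141, S 200, As 78, Cs 46.
So from highest to lowest: S > O > As > Cs.

S, O, As, Cs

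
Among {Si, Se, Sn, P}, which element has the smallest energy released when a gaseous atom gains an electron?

Si is in period 3, group 14; P is in period 3, group 15; Se is in period 4, group 16; Sn is in period 5, group 14.
Adding an electron releases more energy for atoms nearer the top right (short of the noble gases).
These span different periods and groups, so the two trends combine.
Sn > P: this pair runs against the simple trend — see the exception note.
Si > Sn: they share group 14; the group trend gives Si the larger value.
Se > Si: the two effects oppose for this pair; the across-period effect wins (195 vs 134 kJ/mol).
Note the exception: Sn has a higher electron affinity than P, contrary to the simple trend — adding an electron to P's half-filled np³ subshell costs electron-pairing energy.
Note the exception: Si has a higher electron affinity than P, contrary to the simple trend — adding an electron to P's half-filled 3p³ is unfavourable, so Si (3p²) has the more exothermic EA.
Approximate values (kJ/mol): Si 134, P 72, Se 195, Sn 107.
The smallest energy released when a gaseous atom gains an electron among these belongs to P.

P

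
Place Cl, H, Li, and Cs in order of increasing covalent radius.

H is in period 1, group 1; Li is in period 2, group 1; Cl is in period 3, group 17; Cs is in period 6, group 1.
Moving right in a period, electrons are added to the same shell under a stronger nuclear pull, so atoms get smaller; moving down, a new shell is opened and atoms get larger.
These span different periods and groups, so the two trends combine.
Cl > H: the two effects oppose for this pair; the down-group effect wins (99 vs 32 pm).
Li > Cl: period and group pull opposite ways; the across-period shift dominates (133 vs 99 pm).
Cs > Li: they share group 1; the group trend gives Cs the larger value.
Approximate values (pm): H 32, Li 133, Cl 99, Cs 232.
So from smallest to largest: H < Cl < Li < Cs.

H < Cl < Li < Cs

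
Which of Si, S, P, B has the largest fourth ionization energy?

Consider each +3 ion: Si³⁺ still has 1 valence electron; S³⁺ still has 3 valence electrons; P³⁺ still has 2 valence electrons; B³⁺ is the bare [He] core.
Pulling an electron out of a noble-gas core costs far more than removing a remaining valence electron, so B sits at the high end of IE_4.
Valence configurations: Si³⁺ [Ne]3s¹, S³⁺ [Ne]3s²3p¹, P³⁺ [Ne]3s².
S³⁺ loses a lone 3p electron whereas P³⁺ must break into a filled 3s² pair, so IE_4(P) > IE_4(S) even though S has the higher nuclear charge.
Tabulated IE_4 (kJ/mol): Si 4356, S 4556, P 4964, B 25026.
Hence IE_4: Si < S < P < B.

B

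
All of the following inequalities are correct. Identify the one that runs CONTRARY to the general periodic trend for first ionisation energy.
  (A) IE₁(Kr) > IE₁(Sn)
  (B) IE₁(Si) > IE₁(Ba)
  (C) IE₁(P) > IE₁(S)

(C)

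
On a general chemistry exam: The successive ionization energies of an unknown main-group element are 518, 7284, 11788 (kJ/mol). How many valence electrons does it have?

Look for the largest jump between consecutive ionization energies: IE2/IE1 ≈ 14.1, far larger than any earlier ratio.
That jump marks the point where a core electron is being removed. So the atom has 1 valence electron.

1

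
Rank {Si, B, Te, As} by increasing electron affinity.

B is in period 2, group 13; Si is in period 3, group 14; As is in period 4, group 15; Te is in period 5, group 16.
Atoms with high Z_eff and room in the valence shell (especially the halogens) have the most exothermic electron affinities.
A diagonal step moves right (one effect) and down (the opposite effect) at once.
As > B: period and group pull opposite ways; the across-period shift dominates (78 vs 27 kJ/mol).
Si > As: period and group pull opposite ways; the down-group shift dominates (134 vs 78 kJ/mol).
Te > Si: the two effects oppose for this pair; the across-period effect wins (190 vs 134 kJ/mol).
Approximate values (kJ/mol): B 27, Si 134, As 78, Te 190.
So from lowest to highest: B < As < Si < Te.

B < As < Si < Te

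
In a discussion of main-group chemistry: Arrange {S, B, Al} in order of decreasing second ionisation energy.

B > S > Al

After 1 electron has been removed, what remains? S⁺ still has 5 valence electrons; B⁺ still has 2 valence electrons; Al⁺ still has 2 valence electrons.
All are still removing valence electrons, so compare the +1 ions as you would atoms: IE_2 generally rises across a period (higher Z_eff) and falls down a group (larger shell), subject to the usual subshell exceptions.
Valence configurations: S⁺ [Ne]3s²3p³, B⁺ [He]2s², Al⁺ [Ne]3s².
Approximate IE_2 values (kJ/mol): S 2252, B 2427, Al 1817.
Putting it together, IE_2: Al < S < B.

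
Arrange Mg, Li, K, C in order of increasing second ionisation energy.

The second ionization energy removes an electron from the +1 ion. For each element: Mg⁺ still has 1 valence electron; Li⁺ is the bare [He] core; K⁺ is the bare [Ar] core; C⁺ still has 3 valence electrons.
Core electrons are held far more tightly than valence electrons, so K and Li top the IE_2 order.
Valence configurations: Mg⁺ [Ne]3s¹, C⁺ [He]2s²2p¹.
The numbers (kJ/mol): Mg 1451, Li 7298, K 3052, C 2353.
Hence IE_2: Mg < C < K < Li.

Mg < C < K < Li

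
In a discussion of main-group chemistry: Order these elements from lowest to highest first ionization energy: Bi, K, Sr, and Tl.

K is in period 4, group 1; Sr is in period 5, group 2; Tl is in period 6, group 13; Bi is in period 6, group 15.
Across a period the outer electron is held more tightly (higher IE₁); down a group it sits in a higher shell, more shielded, and comes off more easily.
These span different periods and groups, so the two trends combine.
Sr > K: period and group pull opposite ways; the across-period shift dominates (550 vs 419 kJ/mol).
Tl > Sr: the two effects oppose for this pair; the across-period effect wins (589 vs 550 kJ/mol).
Bi > Tl: both are in period 6; the period trend gives Bi the larger value.
Approximate values (kJ/mol): K 419, Sr 550, Tl 589, Bi 703.
So from lowest to highest: K < Sr < Tl < Bi.

K < Sr < Tl < Bi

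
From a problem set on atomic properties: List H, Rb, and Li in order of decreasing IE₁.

H, Li, Rb

Across a period the outer electron is held more tightly (higher IE₁); down a group it sits in a higher shell, more shielded, and comes off more easily.
All are in group 1, so first ionization energy increases up the group.
So from highest to lowest: H > Li > Rb.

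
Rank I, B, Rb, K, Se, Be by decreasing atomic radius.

Rb, K, I, Se, Be, B

Be is in period 2, group 2; B is in period 2, group 13; K is in period 4, group 1; Se is in period 4, group 16; Rb is in period 5, group 1; I is in period 5, group 17.
Radius decreases left→right (rising Z_eff, same n) and increases top→bottom (higher n).
Here both period and group differ, so the two effects have to be weighed against each other.
Be > B: both are in period 2; the period trend gives Be the larger value.
Se > Be: the two effects oppose for this pair; the down-group effect wins (116 vs 102 pm).
I > Se: the two effects oppose for this pair; the down-group effect wins (133 vs 116 pm).
K > I: the two effects oppose for this pair; the across-period effect wins (196 vs 133 pm).
Rb > K: they share group 1; the group trend gives Rb the larger value.
For reference (pm): Be 102, B 85, K 196, Se 116, Rb 210, I 133.
So from largest to smallest: Rb > K > I > Se > Be > B.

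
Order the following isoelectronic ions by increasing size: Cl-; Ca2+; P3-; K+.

All of these have 18 electrons, so size is governed by nuclear charge alone: the more protons, the stronger the pull on the same electron cloud, and the smaller the ion.
Nuclear charges: Ca2+ (Z=20), K+ (Z=19), Cl- (Z=17), P3- (Z=15).
Smallest to largest: Ca2+ < K+ < Cl- < P3-.

Ca2+, K+, Cl-, P3-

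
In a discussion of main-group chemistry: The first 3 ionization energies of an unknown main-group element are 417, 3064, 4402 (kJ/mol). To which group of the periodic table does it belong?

Look for the largest jump between consecutive ionization energies: IE2/IE1 ≈ 7.3, far larger than any earlier ratio.
That jump marks the point where a core electron is being removed. So the atom has 1 valence electron.
A main-group element with 1 valence electron is in group 1.

Group 1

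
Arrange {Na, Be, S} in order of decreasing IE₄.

Be > Na > S

IE_4 is the cost of taking one more electron from the +3 cation: Na³⁺ is already 2 electrons into the core; Be³⁺ is already 1 electron into the core; S³⁺ still has 3 valence electrons.
Breaking into a closed-shell core is much more expensive than removing a leftover valence electron — Na and Be have the largest IE_4 here.
The numbers (kJ/mol): Na 9543, Be 21007, S 4556.
Putting it together, IE_4: S < Na < Be.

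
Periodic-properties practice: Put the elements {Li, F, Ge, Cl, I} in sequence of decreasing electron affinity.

Cl > F > I > Ge > Li

Adding an electron releases more energy for atoms nearer the top right (short of the noble gases).
Here both period and group differ, so the two effects have to be weighed against each other.
Ge > Li: the two effects oppose for this pair; the across-period effect wins (119 vs 60 kJ/mol).
I > Ge: the two effects oppose for this pair; the across-period effect wins (295 vs 119 kJ/mol).
F > I: they share group 17; the group trend gives F the larger value.
Cl > F: this pair runs against the simple trend — see the exception note.
Note the exception: Cl has a higher electron affinity than F, contrary to the simple trend — F's small 2p subshell makes the incoming electron feel strong e⁻–e⁻ repulsion, so Cl actually releases more energy on gaining an electron.
Tabulated electron affinity (kJ/mol): Li 60, F 328, Cl 349, Ge 119, I 295.
So from highest to lowest: Cl > F > I > Ge > Li.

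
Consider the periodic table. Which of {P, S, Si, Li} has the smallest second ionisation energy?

IE_2 is the cost of taking one more electron from the +1 cation: P⁺ still has 4 valence electrons; S⁺ still has 5 valence electrons; Si⁺ still has 3 valence electrons; Li⁺ is the bare [He] core.
Pulling an electron out of a noble-gas core costs far more than removing a remaining valence electron, so Li sits at the high end of IE_2.
Valence configurations: P⁺ [Ne]3s²3p², S⁺ [Ne]3s²3p³, Si⁺ [Ne]3s²3p¹.
The numbers (kJ/mol): P 1907, S 2252, Si 1577, Li 7298.
So the second ionization energies run Si < P < S < Li.

Si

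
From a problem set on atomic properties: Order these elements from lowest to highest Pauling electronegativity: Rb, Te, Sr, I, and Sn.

Rb is in period 5, group 1; Sr is in period 5, group 2; Sn is in period 5, group 14; Te is in period 5, group 16; I is in period 5, group 17.
Electronegativity increases across a period and decreases down a group, tracking effective nuclear charge and atomic size.
All lie in period 5, so electronegativity increases left to right.
So from lowest to highest: Rb < Sr < Sn < Te < I.

Rb < Sr < Sn < Te < I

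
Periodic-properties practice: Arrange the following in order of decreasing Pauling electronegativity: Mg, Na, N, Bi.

N > Bi > Mg > Na

N is in period 2, group 15; Na is in period 3, group 1; Mg is in period 3, group 2; Bi is in period 6, group 15.
Electronegativity increases across a period and decreases down a group, tracking effective nuclear charge and atomic size.
These span different periods and groups, so the two trends combine.
Mg > Na: both are in period 3; the period trend gives Mg the larger value.
Bi > Mg: the two effects oppose for this pair; the across-period effect wins (2.02 vs 1.31).
N > Bi: they share group 15; the group trend gives N the larger value.
Approximate values (Pauling): N 3.04, Na 0.93, Mg 1.31, Bi 2.02.
So from highest to lowest: N > Bi > Mg > Na.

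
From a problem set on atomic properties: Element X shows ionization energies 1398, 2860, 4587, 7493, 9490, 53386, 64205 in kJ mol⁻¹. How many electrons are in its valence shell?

Look for the largest jump between consecutive ionization energies: IE6/IE5 ≈ 5.6, far larger than any earlier ratio.
That jump marks the point where a core electron is being removed. So the atom has 5 valence electrons.

5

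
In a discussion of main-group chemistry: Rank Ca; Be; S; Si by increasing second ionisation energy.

IE_2 is the cost of taking one more electron from the +1 cation: Ca⁺ still has 1 valence electron; Be⁺ still has 1 valence electron; S⁺ still has 5 valence electrons; Si⁺ still has 3 valence electrons.
All are still removing valence electrons, so compare the +1 ions as you would atoms: IE_2 generally rises across a period (higher Z_eff) and falls down a group (larger shell), subject to the usual subshell exceptions.
Valence configurations: Ca⁺ [Ar]4s¹, Be⁺ [He]2s¹, S⁺ [Ne]3s²3p³, Si⁺ [Ne]3s²3p¹.
The numbers (kJ/mol): Ca 1145, Be 1757, S 2252, Si 1577.
So the second ionization energies run Ca < Si < Be < S.

Ca, Si, Be, S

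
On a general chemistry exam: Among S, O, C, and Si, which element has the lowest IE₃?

Si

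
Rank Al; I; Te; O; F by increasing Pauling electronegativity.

Al < Te < I < O < F

O is in period 2, group 16; F is in period 2, group 17; Al is in period 3, group 13; Te is in period 5, group 16; I is in period 5, group 17.
Electronegativity increases across a period and decreases down a group, tracking effective nuclear charge and atomic size.
Here both period and group differ, so the two effects have to be weighed against each other.
Te > Al: the two effects oppose for this pair; the across-period effect wins (2.10 vs 1.61).
I > Te: both are in period 5; the period trend gives I the larger value.
O > I: the two effects oppose for this pair; the down-group effect wins (3.44 vs 2.66).
F > O: F lies to the right of O in period 2, so the across-period effect alone puts F higher.
Tabulated electronegativity (Pauling): O 3.44, F 3.98, Al 1.61, Te 2.10, I 2.66.
So from lowest to highest: Al < Te < I < O < F.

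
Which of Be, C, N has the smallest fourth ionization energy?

The fourth ionization energy removes an electron from the +3 ion. For each element: Be³⁺ is already 1 electron into the core; C³⁺ still has 1 valence electron; N³⁺ still has 2 valence electrons.
Breaking into a closed-shell core is much more expensive than removing a leftover valence electron — Be has the largest IE_4 here.
Valence configurations: C³⁺ [He]2s¹, N³⁺ [He]2s².
The numbers (kJ/mol): Be 21007, C 6223, N 7475.
Overall IE_4 order: C < N < Be.

C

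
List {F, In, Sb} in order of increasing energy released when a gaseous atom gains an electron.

F is in period 2, group 17; In is in period 5, group 13; Sb is in period 5, group 15.
Adding an electron releases more energy for atoms nearer the top right (short of the noble gases).
Neither a single period nor a single group — weigh both effects.
Sb > In: both are in period 5; the period trend gives Sb the larger value.
F > Sb: relative to Sb, both the across-period and down-group shifts push F's electron affinity up.
Tabulated electron affinity (kJ/mol): F 328, In 29, Sb 103.
So from lowest to highest: In < Sb < F.

In, Sb, F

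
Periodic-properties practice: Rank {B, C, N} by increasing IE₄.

After 3 electrons have been removed, what remains? B³⁺ is the bare [He] core; C³⁺ still has 1 valence electron; N³⁺ still has 2 valence electrons.
Pulling an electron out of a noble-gas core costs far more than removing a remaining valence electron, so B sits at the high end of IE_4.
Valence configurations: C³⁺ [He]2s¹, N³⁺ [He]2s².
Approximate IE_4 values (kJ/mol): B 25026, C 6223, N 7475.
Hence IE_4: C < N < B.

C < N < B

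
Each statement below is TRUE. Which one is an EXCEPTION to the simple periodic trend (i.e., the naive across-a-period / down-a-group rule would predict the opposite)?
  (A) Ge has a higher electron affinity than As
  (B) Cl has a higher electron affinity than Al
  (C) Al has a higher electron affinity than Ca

(A)

The general trend: electron affinity increases across a period and decreases down a group.
(A) Ge (period 4, group 14) vs As (period 4, group 15): the stated order contradicts the simple trend.
(B) Cl (period 3, group 17) vs Al (period 3, group 13): the stated order agrees with the simple trend.
(C) Al (period 3, group 13) vs Ca (period 4, group 2): the stated order agrees with the simple trend.
The exception is (A): adding an electron to As's half-filled 4p³ is unfavourable, so Ge (4p²) has the more exothermic EA.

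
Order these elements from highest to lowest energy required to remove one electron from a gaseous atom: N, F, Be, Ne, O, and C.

Ne > F > N > O > C > Be

IE₁ increases left→right with effective nuclear charge and decreases top→bottom as the valence shell moves farther out.
All lie in period 2; the across-period trend (first ionization energy increases left to right) applies, with the exception below.
Note the exception: N has a higher first ionization energy than O, contrary to the simple trend — pairing an electron in O's 2p⁴ costs repulsion energy, so O ionizes more easily than half-filled N (2p³).
Tabulated first ionization energy (kJ/mol): Be 900, C 1086, N 1402, O 1314, F 1681, Ne 2081.
So from highest to lowest: Ne > F > N > O > C > Be.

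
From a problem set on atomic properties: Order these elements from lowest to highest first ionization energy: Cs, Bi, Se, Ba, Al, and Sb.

Cs < Ba < Al < Bi < Sb < Se

Al is in period 3, group 13; Se is in period 4, group 16; Sb is in period 5, group 15; Cs is in period 6, group 1; Ba is in period 6, group 2; Bi is in period 6, group 15.
IE₁ increases left→right with effective nuclear charge and decreases top→bottom as the valence shell moves farther out.
These span different periods and groups, so the two trends combine.
Ba > Cs: Ba lies to the right of Cs in period 6, so the across-period effect alone puts Ba higher.
Al > Ba: relative to Ba, both the across-period and down-group shifts push Al's first ionization energy up.
Bi > Al: the two effects oppose for this pair; the across-period effect wins (703 vs 578 kJ/mol).
Sb > Bi: Sb sits above Bi in group 15, so the down-group effect alone puts Sb higher.
Se > Sb: relative to Sb, both the across-period and down-group shifts push Se's first ionization energy up.
Tabulated first ionization energy (kJ/mol): Al 578, Se 941, Sb 831, Cs 376, Ba 503, Bi 703.
So from lowest to highest: Cs < Ba < Al < Bi < Sb < Se.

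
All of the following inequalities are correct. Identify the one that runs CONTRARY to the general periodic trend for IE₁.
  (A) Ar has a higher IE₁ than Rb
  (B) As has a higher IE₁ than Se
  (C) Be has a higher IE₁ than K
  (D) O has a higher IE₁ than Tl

(B)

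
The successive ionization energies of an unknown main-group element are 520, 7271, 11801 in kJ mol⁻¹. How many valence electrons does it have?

Look for the largest jump between consecutive ionization energies: IE2/IE1 ≈ 14.0, far larger than any earlier ratio.
That jump marks the point where a core electron is being removed. So the atom has 1 valence electron.

1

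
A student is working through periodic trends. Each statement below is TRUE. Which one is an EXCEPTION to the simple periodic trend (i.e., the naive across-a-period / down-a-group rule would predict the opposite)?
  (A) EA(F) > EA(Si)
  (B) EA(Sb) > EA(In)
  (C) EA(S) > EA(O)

The general trend: electron affinity increases across a period and decreases down a group.
(A) F (period 2, group 17) vs Si (period 3, group 14): the stated order agrees with the simple trend.
(B) Sb (period 5, group 15) vs In (period 5, group 13): the stated order agrees with the simple trend.
(C) S (period 3, group 16) vs O (period 2, group 16): the stated order contradicts the simple trend.
The exception is (C): the compact 2p subshell of O repels the added electron more than S's larger 3p does.

(C)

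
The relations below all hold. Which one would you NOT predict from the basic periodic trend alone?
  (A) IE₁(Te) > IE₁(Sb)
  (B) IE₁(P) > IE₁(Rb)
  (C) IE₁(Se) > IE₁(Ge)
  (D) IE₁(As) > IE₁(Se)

The general trend: IE₁ increases across a period and decreases down a group.
(A) Te (period 5, group 16) vs Sb (period 5, group 15): the stated order agrees with the simple trend.
(B) P (period 3, group 15) vs Rb (period 5, group 1): the stated order agrees with the simple trend.
(C) Se (period 4, group 16) vs Ge (period 4, group 14): the stated order agrees with the simple trend.
(D) As (period 4, group 15) vs Se (period 4, group 16): the stated order contradicts the simple trend.
The exception is (D): Se (4p⁴) ionizes more easily than half-filled As (4p³).

(D)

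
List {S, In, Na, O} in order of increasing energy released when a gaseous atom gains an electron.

O is in period 2, group 16; Na is in period 3, group 1; S is in period 3, group 16; In is in period 5, group 13.
Atoms with high Z_eff and room in the valence shell (especially the halogens) have the most exothermic electron affinities.
These span different periods and groups, so the two trends combine.
Na > In: period and group pull opposite ways; the down-group shift dominates (53 vs 29 kJ/mol).
O > Na: relative to Na, both the across-period and down-group shifts push O's electron affinity up.
S > O: this pair runs against the simple trend — see the exception note.
Note the exception: S has a higher electron affinity than O, contrary to the simple trend — the compact 2p subshell of O repels the added electron more than S's larger 3p does.
For reference (kJ/mol): O 141, Na 53, S 200, In 29.
So from lowest to highest: In < Na < O < S.

In < Na < O < S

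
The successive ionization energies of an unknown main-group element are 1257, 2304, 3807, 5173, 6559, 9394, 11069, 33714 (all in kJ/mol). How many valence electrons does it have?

Look for the largest jump between consecutive ionization energies: IE8/IE7 ≈ 3.0, far larger than any earlier ratio.
That jump marks the point where a core electron is being removed. So the atom has 7 valence electrons.

7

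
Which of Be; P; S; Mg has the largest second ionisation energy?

S

IE_2 is the cost of taking one more electron from the +1 cation: Be⁺ still has 1 valence electron; P⁺ still has 4 valence electrons; S⁺ still has 5 valence electrons; Mg⁺ still has 1 valence electron.
All are still removing valence electrons, so compare the +1 ions as you would atoms: IE_2 generally rises across a period (higher Z_eff) and falls down a group (larger shell), subject to the usual subshell exceptions.
Valence configurations: Be⁺ [He]2s¹, P⁺ [Ne]3s²3p², S⁺ [Ne]3s²3p³, Mg⁺ [Ne]3s¹.
Tabulated IE_2 (kJ/mol): Be 1757, P 1907, S 2252, Mg 1451.
So the second ionization energies run Mg < Be < P < S.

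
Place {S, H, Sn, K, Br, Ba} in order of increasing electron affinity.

H is in period 1, group 1; S is in period 3, group 16; K is in period 4, group 1; Br is in period 4, group 17; Sn is in period 5, group 14; Ba is in period 6, group 2.
Atoms with high Z_eff and room in the valence shell (especially the halogens) have the most exothermic electron affinities.
Here both period and group differ, so the two effects have to be weighed against each other.
K > Ba: the two effects oppose for this pair; the down-group effect wins (48 vs 14 kJ/mol).
H > K: they share group 1; the group trend gives H the larger value.
Sn > H: period and group pull opposite ways; the across-period shift dominates (107 vs 73 kJ/mol).
S > Sn: both effects reinforce here, so S is clearly the higher of the two.
Br > S: the two effects oppose for this pair; the across-period effect wins (325 vs 200 kJ/mol).
For reference (kJ/mol): H 73, S 200, K 48, Br 325, Sn 107, Ba 14.
So from lowest to highest: Ba < K < H < Sn < S < Br.

Ba < K < H < Sn < S < Br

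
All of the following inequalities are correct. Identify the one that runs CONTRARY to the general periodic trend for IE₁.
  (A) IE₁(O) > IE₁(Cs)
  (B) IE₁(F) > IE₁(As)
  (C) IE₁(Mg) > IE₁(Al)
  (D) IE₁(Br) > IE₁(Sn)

(C)

The general trend: IE₁ increases across a period and decreases down a group.
(A) O (period 2, group 16) vs Cs (period 6, group 1): the stated order agrees with the simple trend.
(B) F (period 2, group 17) vs As (period 4, group 15): the stated order agrees with the simple trend.
(C) Mg (period 3, group 2) vs Al (period 3, group 13): the stated order contradicts the simple trend.
(D) Br (period 4, group 17) vs Sn (period 5, group 14): the stated order agrees with the simple trend.
The exception is (C): Al's single 3p electron is easier to remove than one from Mg's filled 3s².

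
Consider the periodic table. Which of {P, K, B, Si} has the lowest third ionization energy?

After 2 electrons have been removed, what remains? P²⁺ still has 3 valence electrons; K²⁺ is already 1 electron into the core; B²⁺ still has 1 valence electron; Si²⁺ still has 2 valence electrons.
Breaking into a closed-shell core is much more expensive than removing a leftover valence electron — K has the largest IE_3 here.
Valence configurations: P²⁺ [Ne]3s²3p¹, B²⁺ [He]2s¹, Si²⁺ [Ne]3s².
P²⁺ loses a lone 3p electron whereas Si²⁺ must break into a filled 3s² pair, so IE_3(Si) > IE_3(P) even though P has the higher nuclear charge.
Tabulated IE_3 (kJ/mol): P 2914, K 4420, B 3660, Si 3232.
Putting it together, IE_3: P < Si < B < K.

P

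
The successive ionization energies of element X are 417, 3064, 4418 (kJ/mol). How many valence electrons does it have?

1

Look for the largest jump between consecutive ionization energies: IE2/IE1 ≈ 7.3, far larger than any earlier ratio.
That jump marks the point where a core electron is being removed. So the atom has 1 valence electron.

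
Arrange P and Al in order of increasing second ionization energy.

IE_2 is the cost of taking one more electron from the +1 cation: P⁺ still has 4 valence electrons; Al⁺ still has 2 valence electrons.
All are still removing valence electrons, so compare the +1 ions as you would atoms: IE_2 generally rises across a period (higher Z_eff) and falls down a group (larger shell), subject to the usual subshell exceptions.
Valence configurations: P⁺ [Ne]3s²3p², Al⁺ [Ne]3s².
Approximate IE_2 values (kJ/mol): P 1907, Al 1817.
Putting it together, IE_2: Al < P.

Al < P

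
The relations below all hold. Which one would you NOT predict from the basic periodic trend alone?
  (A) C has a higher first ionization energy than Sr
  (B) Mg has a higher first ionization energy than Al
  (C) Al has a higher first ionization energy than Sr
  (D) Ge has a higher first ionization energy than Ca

The general trend: first ionization energy increases across a period and decreases down a group.
(A) C (period 2, group 14) vs Sr (period 5, group 2): the stated order agrees with the simple trend.
(B) Mg (period 3, group 2) vs Al (period 3, group 13): the stated order contradicts the simple trend.
(C) Al (period 3, group 13) vs Sr (period 5, group 2): the stated order agrees with the simple trend.
(D) Ge (period 4, group 14) vs Ca (period 4, group 2): the stated order agrees with the simple trend.
The exception is (B): Al's single 3p electron is easier to remove than one from Mg's filled 3s².

(B)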